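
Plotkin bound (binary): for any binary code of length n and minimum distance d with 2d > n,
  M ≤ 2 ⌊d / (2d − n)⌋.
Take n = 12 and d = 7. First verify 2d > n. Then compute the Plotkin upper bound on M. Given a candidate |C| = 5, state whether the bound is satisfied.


Plotkin bound M ≤ 6; given |C| = 5 ≤ bound (satisfied).

Check applicability: 2d = 14, n = 12.
2d − n = 2 > 0, so Plotkin applies.
Compute d/(2d−n) = 7/2 ≈ 3.5000.
⌊d/(2d−n)⌋ = 3.
Plotkin bound: M ≤ 2·3 = 6.
Given |C| = 5, check: satisfied.
This |C| is below the Plotkin bound.


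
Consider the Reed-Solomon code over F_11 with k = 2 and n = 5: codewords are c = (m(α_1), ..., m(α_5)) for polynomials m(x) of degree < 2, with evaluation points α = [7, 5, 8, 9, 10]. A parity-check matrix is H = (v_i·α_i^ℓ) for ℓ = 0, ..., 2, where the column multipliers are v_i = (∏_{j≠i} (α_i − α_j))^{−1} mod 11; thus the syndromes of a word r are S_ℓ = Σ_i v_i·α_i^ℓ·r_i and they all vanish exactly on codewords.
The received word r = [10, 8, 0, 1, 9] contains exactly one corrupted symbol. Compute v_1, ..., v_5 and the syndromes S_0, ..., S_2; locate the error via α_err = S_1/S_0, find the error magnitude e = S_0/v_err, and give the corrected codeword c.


S = (5, 6, 5), error at position 5, error magnitude e = 7, c = [10, 8, 0, 1, 2].

Step 1: column multipliers v_i = (∏_{j≠i}(α_i − α_j))^{−1} mod 11.
  i = 1 (α = 7): (7−5)(7−8)(7−9)(7−10) = 2·(−1)·(−2)·(−3) = −12 ≡ 10, so v_1 = 10^{−1} = 10 (mod 11).
  i = 2 (α = 5): (5−7)(5−8)(5−9)(5−10) = (−2)·(−3)·(−4)·(−5) = 120 ≡ 10, so v_2 = 10^{−1} = 10 (mod 11).
  i = 3 (α = 8): (8−7)(8−5)(8−9)(8−10) = 1·3·(−1)·(−2) = 6 ≡ 6, so v_3 = 6^{−1} = 2 (mod 11).
  i = 4 (α = 9): (9−7)(9−5)(9−8)(9−10) = 2·4·1·(−1) = −8 ≡ 3, so v_4 = 3^{−1} = 4 (mod 11).
  i = 5 (α = 10): (10−7)(10−5)(10−8)(10−9) = 3·5·2·1 = 30 ≡ 8, so v_5 = 8^{−1} = 7 (mod 11).
  v = [10, 10, 2, 4, 7].
Step 2: syndromes of r = [10, 8, 0, 1, 9] (all sums mod 11).
  S_0 = Σ v_i r_i = 10·10 + 10·8 + 2·0 + 4·1 + 7·9 = 247 ≡ 5.
  S_1 = Σ v_i α_i r_i = 10·7·10 + 10·5·8 + 2·8·0 + 4·9·1 + 7·10·9 = 1766 ≡ 6.
  α_i^2 mod 11 = [5, 3, 9, 4, 1].
  S_2 = Σ v_i α_i^2 r_i = 10·5·10 + 10·3·8 + 2·9·0 + 4·4·1 + 7·1·9 = 819 ≡ 5.
  S = (5, 6, 5) ≠ 0, so r is not a codeword (an error is present).
Step 3: locate the error. For a single error e at position i, S_ℓ = v_i·e·α_i^ℓ, so α_err = S_1/S_0.
  S_0^{−1} = 5^{−1} = 9 (mod 11), so α_err = 6·9 = 54 ≡ 10 = α_5. Error position i = 5.
  Consistency check: S_2/S_1 = 5·2 = 10 ≡ 10 = α_err ✓ (single-error assumption holds).
Step 4: error magnitude e = S_0/v_5 = S_0·∏_{j≠5}(α_5 − α_j) = 5·8 = 40 ≡ 7 (mod 11).
Step 5: correct position 5: c_5 = r_5 − e = 9 − 7 ≡ 2 (mod 11). Hence c = [10, 8, 0, 1, 2].
  Check: interpolating c through the α_i gives m(x) = 3 + 1·x (degree < 2) with m(α_i) = c_i for every i, so c is indeed a codeword.


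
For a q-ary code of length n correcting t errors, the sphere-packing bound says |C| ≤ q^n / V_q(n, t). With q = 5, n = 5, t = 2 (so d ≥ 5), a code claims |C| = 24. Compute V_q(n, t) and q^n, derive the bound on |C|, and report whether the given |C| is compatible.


V_q(n, t) = 181, q^n = 3125, Hamming bound = 17, |C| = 24 > bound (violated).

Step 1: Compute V_q(n, t) = Σ_{j=0}^2 C(n, j) (q−1)^j.
  j = 0: C(5,0)·(4)^0 = 1·1 = 1.
  j = 1: C(5,1)·(4)^1 = 5·4 = 20.
  j = 2: C(5,2)·(4)^2 = 10·16 = 160.
  V_q(n, t) = 1 + 20 + 160 = 181.
Step 2: q^n = 5^5 = 3125.
Step 3: Hamming bound ⌊q^n / V_q(n,t)⌋ = ⌊3125/181⌋ = 17.
Step 4: Compare |C| = 24 to 17: violated.
The claimed |C| lies above the Hamming bound, so no 5-ary code of length 5 with d ≥ 5 can have 24 codewords.


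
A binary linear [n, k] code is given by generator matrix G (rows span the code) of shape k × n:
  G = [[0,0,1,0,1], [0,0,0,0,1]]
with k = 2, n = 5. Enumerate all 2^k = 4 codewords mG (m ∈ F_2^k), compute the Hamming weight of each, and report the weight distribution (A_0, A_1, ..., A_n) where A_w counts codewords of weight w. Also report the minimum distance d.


Weight distribution: A_0 = 1, A_1 = 2, A_2 = 1. Minimum distance d = 1.

Enumerate all 2^2 = 4 messages m ∈ F_2^2.
For each, compute codeword c = mG in F_2^5, then tally its weight.
  m = 00 → c = 00000, weight = 0.
  m = 10 → c = 00101, weight = 2.
  m = 01 → c = 00001, weight = 1.
  m = 11 → c = 00100, weight = 1.
Tally weights:
  weight 0: 1 codewords.
  weight 1: 2 codewords.
  weight 2: 1 codewords.
Minimum distance d = smallest w > 0 with A_w > 0 = 1.
Sanity: Σ A_w = 4 = 2^2 = 4 ✓.


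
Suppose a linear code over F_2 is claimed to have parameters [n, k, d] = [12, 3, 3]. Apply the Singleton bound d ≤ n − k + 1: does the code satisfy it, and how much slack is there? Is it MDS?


Singleton RHS = n − k + 1 = 10, slack = 7, bound satisfied, not MDS.

Singleton bound: d ≤ n − k + 1.
Here n = 12, k = 3, so n − k + 1 = 10.
Given d = 3, check d ≤ 10: YES.
Slack = (n − k + 1) − d = 7.
The code is NOT MDS (slack = 7 > 0).
Description: the claimed parameters are [12, 3, 3]_2; such a code would be non-MDS.


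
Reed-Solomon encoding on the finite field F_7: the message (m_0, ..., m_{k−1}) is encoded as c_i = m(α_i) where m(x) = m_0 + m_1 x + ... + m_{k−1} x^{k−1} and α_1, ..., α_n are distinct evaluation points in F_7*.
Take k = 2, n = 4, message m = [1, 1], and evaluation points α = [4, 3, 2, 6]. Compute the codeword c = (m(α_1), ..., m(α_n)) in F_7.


c = [5, 4, 3, 0]

Message polynomial: m(x) = 1 + 1·x (mod 7).
For each evaluation point α_i, compute m(α_i) mod 7:
  α_1 = 4: Horner steps 1 → 5, so m(4) = 5.
  α_2 = 3: Horner steps 1 → 4, so m(3) = 4.
  α_3 = 2: Horner steps 1 → 3, so m(2) = 3.
  α_4 = 6: Horner steps 1 → 0, so m(6) = 0.
Codeword c = [5, 4, 3, 0] ∈ F_7^4.


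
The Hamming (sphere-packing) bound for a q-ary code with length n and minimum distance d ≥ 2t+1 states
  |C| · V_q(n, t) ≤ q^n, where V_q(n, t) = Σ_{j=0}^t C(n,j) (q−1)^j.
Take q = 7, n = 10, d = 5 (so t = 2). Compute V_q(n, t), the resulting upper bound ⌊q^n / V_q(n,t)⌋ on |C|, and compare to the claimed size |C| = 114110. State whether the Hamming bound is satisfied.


V_q(n, t) = 1681, q^n = 282475249, Hamming bound = 168040, |C| = 114110 ≤ bound (satisfied).

Step 1: Compute V_q(n, t) = Σ_{j=0}^2 C(n, j) (q−1)^j.
  j = 0: C(10,0)·(6)^0 = 1·1 = 1.
  j = 1: C(10,1)·(6)^1 = 10·6 = 60.
  j = 2: C(10,2)·(6)^2 = 45·36 = 1620.
  V_q(n, t) = 1 + 60 + 1620 = 1681.
Step 2: q^n = 7^10 = 282475249.
Step 3: Hamming bound ⌊q^n / V_q(n,t)⌋ = ⌊282475249/1681⌋ = 168040.
Step 4: Compare |C| = 114110 to 168040: satisfied.
The claimed |C| lies below the Hamming bound.


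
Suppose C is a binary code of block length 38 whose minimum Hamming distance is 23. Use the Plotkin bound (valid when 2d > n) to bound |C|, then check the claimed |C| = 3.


Plotkin bound M ≤ 4; given |C| = 3 ≤ bound (satisfied).

Check applicability: 2d = 46, n = 38.
2d − n = 8 > 0, so Plotkin applies.
Compute d/(2d−n) = 23/8 ≈ 2.8750.
⌊d/(2d−n)⌋ = 2.
Plotkin bound: M ≤ 2·2 = 4.
Given |C| = 3, check: satisfied.
This |C| is below the Plotkin bound.


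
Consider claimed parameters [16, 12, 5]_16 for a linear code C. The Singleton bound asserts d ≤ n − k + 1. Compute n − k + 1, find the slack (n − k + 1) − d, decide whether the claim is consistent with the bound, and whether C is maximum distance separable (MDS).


Singleton RHS = n − k + 1 = 5, slack = 0, bound satisfied, MDS.

Singleton bound: d ≤ n − k + 1.
Here n = 16, k = 12, so n − k + 1 = 5.
Given d = 5, check d ≤ 5: YES.
Slack = (n − k + 1) − d = 0.
The code is MDS (slack = 0).
Description: the claimed parameters are [16, 12, 5]_16; such a code would be MDS (meets Singleton bound).


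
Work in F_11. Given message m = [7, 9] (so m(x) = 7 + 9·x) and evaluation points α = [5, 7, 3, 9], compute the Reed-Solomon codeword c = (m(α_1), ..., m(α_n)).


c = [8, 4, 1, 0]

Message polynomial: m(x) = 7 + 9·x (mod 11).
For each evaluation point α_i, compute m(α_i) mod 11:
  α_1 = 5: Horner steps 9 → 8, so m(5) = 8.
  α_2 = 7: Horner steps 9 → 4, so m(7) = 4.
  α_3 = 3: Horner steps 9 → 1, so m(3) = 1.
  α_4 = 9: Horner steps 9 → 0, so m(9) = 0.
Codeword c = [8, 4, 1, 0] ∈ F_11^4.


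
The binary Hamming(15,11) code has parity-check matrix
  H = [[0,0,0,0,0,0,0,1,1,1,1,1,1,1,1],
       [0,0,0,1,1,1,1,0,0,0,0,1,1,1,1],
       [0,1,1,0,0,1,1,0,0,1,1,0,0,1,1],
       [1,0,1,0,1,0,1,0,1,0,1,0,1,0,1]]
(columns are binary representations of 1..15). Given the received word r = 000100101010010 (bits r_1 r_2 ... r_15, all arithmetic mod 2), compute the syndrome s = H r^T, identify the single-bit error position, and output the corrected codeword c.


s = (1, 1, 1, 1)^T, error position = 15, corrected codeword c = 000100101010011

Compute s = H r^T mod 2 one row at a time:
  s_1 = 0 + 1 + 0 + 1 + 0 + 0 + 1 + 0 = 3 ≡ 1 (mod 2).
  s_2 = 1 + 0 + 0 + 1 + 0 + 0 + 1 + 0 = 3 ≡ 1 (mod 2).
  s_3 = 0 + 0 + 0 + 1 + 0 + 1 + 1 + 0 = 3 ≡ 1 (mod 2).
  s_4 = 0 + 0 + 0 + 1 + 1 + 1 + 0 + 0 = 3 ≡ 1 (mod 2).
s = (1, 1, 1, 1)^T — this equals column 15 of H (binary 1111), so error is at position 15.
Correct: flip bit 15 of r = 000100101010010 to get c = 000100101010011.


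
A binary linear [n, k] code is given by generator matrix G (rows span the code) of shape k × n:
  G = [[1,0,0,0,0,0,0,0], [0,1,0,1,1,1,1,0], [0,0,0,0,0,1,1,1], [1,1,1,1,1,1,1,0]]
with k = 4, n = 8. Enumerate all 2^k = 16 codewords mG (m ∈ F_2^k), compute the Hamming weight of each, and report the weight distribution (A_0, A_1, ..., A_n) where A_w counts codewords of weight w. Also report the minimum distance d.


Weight distribution: A_0 = 1, A_1 = 2, A_2 = 1, A_3 = 1, A_4 = 3, A_5 = 4, A_6 = 3, A_7 = 1. Minimum distance d = 1.

Enumerate all 2^4 = 16 messages m ∈ F_2^4.
For each, compute codeword c = mG in F_2^8, then tally its weight.
  m = 0000 → c = 00000000, weight = 0.
  m = 1000 → c = 10000000, weight = 1.
  m = 0100 → c = 01011110, weight = 5.
  m = 1100 → c = 11011110, weight = 6.
  m = 0010 → c = 00000111, weight = 3.
  m = 1010 → c = 10000111, weight = 4.
  m = 0110 → c = 01011001, weight = 4.
  m = 1110 → c = 11011001, weight = 5.
  m = 0001 → c = 11111110, weight = 7.
  m = 1001 → c = 01111110, weight = 6.
  m = 0101 → c = 10100000, weight = 2.
  m = 1101 → c = 00100000, weight = 1.
  m = 0011 → c = 11111001, weight = 6.
  m = 1011 → c = 01111001, weight = 5.
  m = 0111 → c = 10100111, weight = 5.
  m = 1111 → c = 00100111, weight = 4.
Tally weights:
  weight 0: 1 codewords.
  weight 1: 2 codewords.
  weight 2: 1 codewords.
  weight 3: 1 codewords.
  weight 4: 3 codewords.
  weight 5: 4 codewords.
  weight 6: 3 codewords.
  weight 7: 1 codewords.
Minimum distance d = smallest w > 0 with A_w > 0 = 1.
Sanity: Σ A_w = 16 = 2^4 = 16 ✓.


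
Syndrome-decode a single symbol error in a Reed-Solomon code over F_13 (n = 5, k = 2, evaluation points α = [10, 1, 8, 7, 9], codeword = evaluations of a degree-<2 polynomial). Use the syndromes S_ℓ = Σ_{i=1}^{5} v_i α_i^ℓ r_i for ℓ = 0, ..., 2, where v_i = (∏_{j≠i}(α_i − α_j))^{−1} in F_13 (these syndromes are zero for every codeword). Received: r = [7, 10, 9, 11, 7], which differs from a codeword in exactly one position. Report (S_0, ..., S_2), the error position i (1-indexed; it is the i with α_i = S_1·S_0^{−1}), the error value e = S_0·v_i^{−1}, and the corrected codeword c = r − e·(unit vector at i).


S = (1, 10, 9), error at position 1, error magnitude e = 2, c = [5, 10, 9, 11, 7].

Step 1: column multipliers v_i = (∏_{j≠i}(α_i − α_j))^{−1} mod 13.
  i = 1 (α = 10): (10−1)(10−8)(10−7)(10−9) = 9·2·3·1 = 54 ≡ 2, so v_1 = 2^{−1} = 7 (mod 13).
  i = 2 (α = 1): (1−10)(1−8)(1−7)(1−9) = (−9)·(−7)·(−6)·(−8) = 3024 ≡ 8, so v_2 = 8^{−1} = 5 (mod 13).
  i = 3 (α = 8): (8−10)(8−1)(8−7)(8−9) = (−2)·7·1·(−1) = 14 ≡ 1, so v_3 = 1^{−1} = 1 (mod 13).
  i = 4 (α = 7): (7−10)(7−1)(7−8)(7−9) = (−3)·6·(−1)·(−2) = −36 ≡ 3, so v_4 = 3^{−1} = 9 (mod 13).
  i = 5 (α = 9): (9−10)(9−1)(9−8)(9−7) = (−1)·8·1·2 = −16 ≡ 10, so v_5 = 10^{−1} = 4 (mod 13).
  v = [7, 5, 1, 9, 4].
Step 2: syndromes of r = [7, 10, 9, 11, 7] (all sums mod 13).
  S_0 = Σ v_i r_i = 7·7 + 5·10 + 1·9 + 9·11 + 4·7 = 235 ≡ 1.
  S_1 = Σ v_i α_i r_i = 7·10·7 + 5·1·10 + 1·8·9 + 9·7·11 + 4·9·7 = 1557 ≡ 10.
  α_i^2 mod 13 = [9, 1, 12, 10, 3].
  S_2 = Σ v_i α_i^2 r_i = 7·9·7 + 5·1·10 + 1·12·9 + 9·10·11 + 4·3·7 = 1673 ≡ 9.
  S = (1, 10, 9) ≠ 0, so r is not a codeword (an error is present).
Step 3: locate the error. For a single error e at position i, S_ℓ = v_i·e·α_i^ℓ, so α_err = S_1/S_0.
  S_0^{−1} = 1^{−1} = 1 (mod 13), so α_err = 10·1 = 10 ≡ 10 = α_1. Error position i = 1.
  Consistency check: S_2/S_1 = 9·4 = 36 ≡ 10 = α_err ✓ (single-error assumption holds).
Step 4: error magnitude e = S_0/v_1 = S_0·∏_{j≠1}(α_1 − α_j) = 1·2 = 2 ≡ 2 (mod 13).
Step 5: correct position 1: c_1 = r_1 − e = 7 − 2 ≡ 5 (mod 13). Hence c = [5, 10, 9, 11, 7].
  Check: interpolating c through the α_i gives m(x) = 12 + 11·x (degree < 2) with m(α_i) = c_i for every i, so c is indeed a codeword.


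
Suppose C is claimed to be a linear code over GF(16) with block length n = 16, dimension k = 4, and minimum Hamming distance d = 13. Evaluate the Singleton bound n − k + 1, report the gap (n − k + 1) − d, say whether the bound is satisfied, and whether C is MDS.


Singleton RHS = n − k + 1 = 13, slack = 0, bound satisfied, MDS.

Singleton bound: d ≤ n − k + 1.
Here n = 16, k = 4, so n − k + 1 = 13.
Given d = 13, check d ≤ 13: YES.
Slack = (n − k + 1) − d = 0.
The code is MDS (slack = 0).
Description: the claimed parameters are [16, 4, 13]_16; such a code would be MDS (meets Singleton bound).


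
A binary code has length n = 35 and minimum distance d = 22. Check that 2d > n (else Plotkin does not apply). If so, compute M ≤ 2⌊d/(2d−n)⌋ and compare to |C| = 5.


Plotkin bound M ≤ 4; given |C| = 5 > bound (violated).

Check applicability: 2d = 44, n = 35.
2d − n = 9 > 0, so Plotkin applies.
Compute d/(2d−n) = 22/9 ≈ 2.4444.
⌊d/(2d−n)⌋ = 2.
Plotkin bound: M ≤ 2·2 = 4.
Given |C| = 5, check: VIOLATED.
This |C| is above the Plotkin bound, so no binary code with n = 35, d = 22 and 5 codewords exists.


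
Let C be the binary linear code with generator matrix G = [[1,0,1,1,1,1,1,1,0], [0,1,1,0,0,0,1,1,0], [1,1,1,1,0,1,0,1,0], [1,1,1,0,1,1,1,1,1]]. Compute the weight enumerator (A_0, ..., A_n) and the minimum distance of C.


Weight distribution: A_0 = 1, A_3 = 3, A_4 = 4, A_5 = 4, A_6 = 2, A_7 = 1, A_8 = 1. Minimum distance d = 3.

Enumerate all 2^4 = 16 messages m ∈ F_2^4.
For each, compute codeword c = mG in F_2^9, then tally its weight.
  m = 0000 → c = 000000000, weight = 0.
  m = 1000 → c = 101111110, weight = 7.
  m = 0100 → c = 011000110, weight = 4.
  m = 1100 → c = 110111000, weight = 5.
  m = 0010 → c = 111101010, weight = 6.
  m = 1010 → c = 010010100, weight = 3.
  m = 0110 → c = 100101100, weight = 4.
  m = 1110 → c = 001010010, weight = 3.
  m = 0001 → c = 111011111, weight = 8.
  m = 1001 → c = 010100001, weight = 3.
  m = 0101 → c = 100011001, weight = 4.
  m = 1101 → c = 001100111, weight = 5.
  m = 0011 → c = 000110101, weight = 4.
  m = 1011 → c = 101001011, weight = 5.
  m = 0111 → c = 011110011, weight = 6.
  m = 1111 → c = 110001101, weight = 5.
Tally weights:
  weight 0: 1 codewords.
  weight 3: 3 codewords.
  weight 4: 4 codewords.
  weight 5: 4 codewords.
  weight 6: 2 codewords.
  weight 7: 1 codewords.
  weight 8: 1 codewords.
Minimum distance d = smallest w > 0 with A_w > 0 = 3.
Sanity: Σ A_w = 16 = 2^4 = 16 ✓.


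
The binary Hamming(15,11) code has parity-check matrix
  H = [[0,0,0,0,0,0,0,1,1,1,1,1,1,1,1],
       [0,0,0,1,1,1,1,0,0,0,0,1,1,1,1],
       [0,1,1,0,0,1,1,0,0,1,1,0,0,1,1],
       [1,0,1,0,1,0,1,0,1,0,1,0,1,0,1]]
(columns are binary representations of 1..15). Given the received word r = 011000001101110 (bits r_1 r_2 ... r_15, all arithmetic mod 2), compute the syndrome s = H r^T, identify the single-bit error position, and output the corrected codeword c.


s = (1, 1, 0, 1)^T, error position = 13, corrected codeword c = 011000001101010

Compute s = H r^T mod 2 one row at a time:
  s_1 = 0 + 1 + 1 + 0 + 1 + 1 + 1 + 0 = 5 ≡ 1 (mod 2).
  s_2 = 0 + 0 + 0 + 0 + 1 + 1 + 1 + 0 = 3 ≡ 1 (mod 2).
  s_3 = 1 + 1 + 0 + 0 + 1 + 0 + 1 + 0 = 4 ≡ 0 (mod 2).
  s_4 = 0 + 1 + 0 + 0 + 1 + 0 + 1 + 0 = 3 ≡ 1 (mod 2).
s = (1, 1, 0, 1)^T — this equals column 13 of H (binary 1101), so error is at position 13.
Correct: flip bit 13 of r = 011000001101110 to get c = 011000001101010.


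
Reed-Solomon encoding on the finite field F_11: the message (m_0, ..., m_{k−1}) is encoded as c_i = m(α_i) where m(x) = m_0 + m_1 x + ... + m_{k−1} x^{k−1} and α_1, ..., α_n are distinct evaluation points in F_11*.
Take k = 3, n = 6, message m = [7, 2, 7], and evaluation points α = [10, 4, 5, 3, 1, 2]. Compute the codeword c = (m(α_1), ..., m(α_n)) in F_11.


c = [1, 6, 5, 10, 5, 6]

Message polynomial: m(x) = 7 + 2·x + 7·x^2 (mod 11).
For each evaluation point α_i, compute m(α_i) mod 11:
  α_1 = 10: Horner steps 7 → 6 → 1, so m(10) = 1.
  α_2 = 4: Horner steps 7 → 8 → 6, so m(4) = 6.
  α_3 = 5: Horner steps 7 → 4 → 5, so m(5) = 5.
  α_4 = 3: Horner steps 7 → 1 → 10, so m(3) = 10.
  α_5 = 1: Horner steps 7 → 9 → 5, so m(1) = 5.
  α_6 = 2: Horner steps 7 → 5 → 6, so m(2) = 6.
Codeword c = [1, 6, 5, 10, 5, 6] ∈ F_11^6.


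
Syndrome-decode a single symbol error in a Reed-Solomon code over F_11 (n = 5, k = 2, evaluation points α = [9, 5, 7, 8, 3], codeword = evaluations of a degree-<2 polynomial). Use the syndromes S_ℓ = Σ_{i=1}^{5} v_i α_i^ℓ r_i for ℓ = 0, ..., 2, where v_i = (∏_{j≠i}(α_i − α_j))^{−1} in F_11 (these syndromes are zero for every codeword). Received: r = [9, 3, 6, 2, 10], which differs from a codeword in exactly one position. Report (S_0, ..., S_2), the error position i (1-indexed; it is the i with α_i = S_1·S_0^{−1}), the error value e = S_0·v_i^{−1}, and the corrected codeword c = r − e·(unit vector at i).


S = (6, 7, 10), error at position 5, error magnitude e = 10, c = [9, 3, 6, 2, 0].

Step 1: column multipliers v_i = (∏_{j≠i}(α_i − α_j))^{−1} mod 11.
  i = 1 (α = 9): (9−5)(9−7)(9−8)(9−3) = 4·2·1·6 = 48 ≡ 4, so v_1 = 4^{−1} = 3 (mod 11).
  i = 2 (α = 5): (5−9)(5−7)(5−8)(5−3) = (−4)·(−2)·(−3)·2 = −48 ≡ 7, so v_2 = 7^{−1} = 8 (mod 11).
  i = 3 (α = 7): (7−9)(7−5)(7−8)(7−3) = (−2)·2·(−1)·4 = 16 ≡ 5, so v_3 = 5^{−1} = 9 (mod 11).
  i = 4 (α = 8): (8−9)(8−5)(8−7)(8−3) = (−1)·3·1·5 = −15 ≡ 7, so v_4 = 7^{−1} = 8 (mod 11).
  i = 5 (α = 3): (3−9)(3−5)(3−7)(3−8) = (−6)·(−2)·(−4)·(−5) = 240 ≡ 9, so v_5 = 9^{−1} = 5 (mod 11).
  v = [3, 8, 9, 8, 5].
Step 2: syndromes of r = [9, 3, 6, 2, 10] (all sums mod 11).
  S_0 = Σ v_i r_i = 3·9 + 8·3 + 9·6 + 8·2 + 5·10 = 171 ≡ 6.
  S_1 = Σ v_i α_i r_i = 3·9·9 + 8·5·3 + 9·7·6 + 8·8·2 + 5·3·10 = 1019 ≡ 7.
  α_i^2 mod 11 = [4, 3, 5, 9, 9].
  S_2 = Σ v_i α_i^2 r_i = 3·4·9 + 8·3·3 + 9·5·6 + 8·9·2 + 5·9·10 = 1044 ≡ 10.
  S = (6, 7, 10) ≠ 0, so r is not a codeword (an error is present).
Step 3: locate the error. For a single error e at position i, S_ℓ = v_i·e·α_i^ℓ, so α_err = S_1/S_0.
  S_0^{−1} = 6^{−1} = 2 (mod 11), so α_err = 7·2 = 14 ≡ 3 = α_5. Error position i = 5.
  Consistency check: S_2/S_1 = 10·8 = 80 ≡ 3 = α_err ✓ (single-error assumption holds).
Step 4: error magnitude e = S_0/v_5 = S_0·∏_{j≠5}(α_5 − α_j) = 6·9 = 54 ≡ 10 (mod 11).
Step 5: correct position 5: c_5 = r_5 − e = 10 − 10 ≡ 0 (mod 11). Hence c = [9, 3, 6, 2, 0].
  Check: interpolating c through the α_i gives m(x) = 1 + 7·x (degree < 2) with m(α_i) = c_i for every i, so c is indeed a codeword.


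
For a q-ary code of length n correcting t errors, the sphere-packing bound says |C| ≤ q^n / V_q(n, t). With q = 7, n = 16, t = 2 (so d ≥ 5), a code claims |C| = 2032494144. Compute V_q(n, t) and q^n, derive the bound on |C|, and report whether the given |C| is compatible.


V_q(n, t) = 4417, q^n = 33232930569601, Hamming bound = 7523869270, |C| = 2032494144 ≤ bound (satisfied).

Step 1: Compute V_q(n, t) = Σ_{j=0}^2 C(n, j) (q−1)^j.
  j = 0: C(16,0)·(6)^0 = 1·1 = 1.
  j = 1: C(16,1)·(6)^1 = 16·6 = 96.
  j = 2: C(16,2)·(6)^2 = 120·36 = 4320.
  V_q(n, t) = 1 + 96 + 4320 = 4417.
Step 2: q^n = 7^16 = 33232930569601.
Step 3: Hamming bound ⌊q^n / V_q(n,t)⌋ = ⌊33232930569601/4417⌋ = 7523869270.
Step 4: Compare |C| = 2032494144 to 7523869270: satisfied.
The claimed |C| lies below the Hamming bound.


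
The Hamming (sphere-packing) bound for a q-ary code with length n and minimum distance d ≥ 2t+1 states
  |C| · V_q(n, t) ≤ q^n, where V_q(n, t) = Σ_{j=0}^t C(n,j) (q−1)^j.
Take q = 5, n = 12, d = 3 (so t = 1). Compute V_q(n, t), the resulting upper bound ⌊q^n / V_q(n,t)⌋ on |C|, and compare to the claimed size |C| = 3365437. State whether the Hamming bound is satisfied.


V_q(n, t) = 49, q^n = 244140625, Hamming bound = 4982461, |C| = 3365437 ≤ bound (satisfied).

Step 1: Compute V_q(n, t) = Σ_{j=0}^1 C(n, j) (q−1)^j.
  j = 0: C(12,0)·(4)^0 = 1·1 = 1.
  j = 1: C(12,1)·(4)^1 = 12·4 = 48.
  V_q(n, t) = 1 + 48 = 49.
Step 2: q^n = 5^12 = 244140625.
Step 3: Hamming bound ⌊q^n / V_q(n,t)⌋ = ⌊244140625/49⌋ = 4982461.
Step 4: Compare |C| = 3365437 to 4982461: satisfied.
The claimed |C| lies below the Hamming bound.


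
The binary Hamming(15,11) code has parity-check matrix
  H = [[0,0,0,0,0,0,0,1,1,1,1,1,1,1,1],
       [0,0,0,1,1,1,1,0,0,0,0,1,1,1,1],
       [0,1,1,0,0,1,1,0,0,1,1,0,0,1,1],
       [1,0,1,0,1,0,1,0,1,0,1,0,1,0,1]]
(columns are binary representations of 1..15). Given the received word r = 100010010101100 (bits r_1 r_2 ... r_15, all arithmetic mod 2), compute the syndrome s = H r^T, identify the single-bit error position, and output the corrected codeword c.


s = (0, 1, 1, 1)^T, error position = 7, corrected codeword c = 100010110101100

Compute s = H r^T mod 2 one row at a time:
  s_1 = 1 + 0 + 1 + 0 + 1 + 1 + 0 + 0 = 4 ≡ 0 (mod 2).
  s_2 = 0 + 1 + 0 + 0 + 1 + 1 + 0 + 0 = 3 ≡ 1 (mod 2).
  s_3 = 0 + 0 + 0 + 0 + 1 + 0 + 0 + 0 = 1 ≡ 1 (mod 2).
  s_4 = 1 + 0 + 1 + 0 + 0 + 0 + 1 + 0 = 3 ≡ 1 (mod 2).
s = (0, 1, 1, 1)^T — this equals column 7 of H (binary 0111), so error is at position 7.
Correct: flip bit 7 of r = 100010010101100 to get c = 100010110101100.


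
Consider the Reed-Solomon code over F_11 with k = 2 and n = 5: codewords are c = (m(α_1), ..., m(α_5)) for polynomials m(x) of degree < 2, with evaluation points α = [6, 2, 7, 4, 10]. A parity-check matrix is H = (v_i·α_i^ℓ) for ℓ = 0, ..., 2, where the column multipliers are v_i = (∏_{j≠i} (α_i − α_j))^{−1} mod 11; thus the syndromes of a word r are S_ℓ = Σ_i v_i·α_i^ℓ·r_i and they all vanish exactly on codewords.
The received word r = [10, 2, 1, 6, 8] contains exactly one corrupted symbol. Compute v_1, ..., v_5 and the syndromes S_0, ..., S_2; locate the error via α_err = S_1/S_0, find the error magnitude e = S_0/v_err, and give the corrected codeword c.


S = (3, 8, 3), error at position 5, error magnitude e = 1, c = [10, 2, 1, 6, 7].

Step 1: column multipliers v_i = (∏_{j≠i}(α_i − α_j))^{−1} mod 11.
  i = 1 (α = 6): (6−2)(6−7)(6−4)(6−10) = 4·(−1)·2·(−4) = 32 ≡ 10, so v_1 = 10^{−1} = 10 (mod 11).
  i = 2 (α = 2): (2−6)(2−7)(2−4)(2−10) = (−4)·(−5)·(−2)·(−8) = 320 ≡ 1, so v_2 = 1^{−1} = 1 (mod 11).
  i = 3 (α = 7): (7−6)(7−2)(7−4)(7−10) = 1·5·3·(−3) = −45 ≡ 10, so v_3 = 10^{−1} = 10 (mod 11).
  i = 4 (α = 4): (4−6)(4−2)(4−7)(4−10) = (−2)·2·(−3)·(−6) = −72 ≡ 5, so v_4 = 5^{−1} = 9 (mod 11).
  i = 5 (α = 10): (10−6)(10−2)(10−7)(10−4) = 4·8·3·6 = 576 ≡ 4, so v_5 = 4^{−1} = 3 (mod 11).
  v = [10, 1, 10, 9, 3].
Step 2: syndromes of r = [10, 2, 1, 6, 8] (all sums mod 11).
  S_0 = Σ v_i r_i = 10·10 + 1·2 + 10·1 + 9·6 + 3·8 = 190 ≡ 3.
  S_1 = Σ v_i α_i r_i = 10·6·10 + 1·2·2 + 10·7·1 + 9·4·6 + 3·10·8 = 1130 ≡ 8.
  α_i^2 mod 11 = [3, 4, 5, 5, 1].
  S_2 = Σ v_i α_i^2 r_i = 10·3·10 + 1·4·2 + 10·5·1 + 9·5·6 + 3·1·8 = 652 ≡ 3.
  S = (3, 8, 3) ≠ 0, so r is not a codeword (an error is present).
Step 3: locate the error. For a single error e at position i, S_ℓ = v_i·e·α_i^ℓ, so α_err = S_1/S_0.
  S_0^{−1} = 3^{−1} = 4 (mod 11), so α_err = 8·4 = 32 ≡ 10 = α_5. Error position i = 5.
  Consistency check: S_2/S_1 = 3·7 = 21 ≡ 10 = α_err ✓ (single-error assumption holds).
Step 4: error magnitude e = S_0/v_5 = S_0·∏_{j≠5}(α_5 − α_j) = 3·4 = 12 ≡ 1 (mod 11).
Step 5: correct position 5: c_5 = r_5 − e = 8 − 1 ≡ 7 (mod 11). Hence c = [10, 2, 1, 6, 7].
  Check: interpolating c through the α_i gives m(x) = 9 + 2·x (degree < 2) with m(α_i) = c_i for every i, so c is indeed a codeword.


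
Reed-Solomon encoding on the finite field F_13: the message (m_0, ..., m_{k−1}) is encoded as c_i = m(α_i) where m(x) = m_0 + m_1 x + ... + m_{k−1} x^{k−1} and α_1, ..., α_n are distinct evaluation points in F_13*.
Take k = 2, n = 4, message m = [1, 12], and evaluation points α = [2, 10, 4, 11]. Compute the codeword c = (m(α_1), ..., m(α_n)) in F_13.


c = [12, 4, 10, 3]

Message polynomial: m(x) = 1 + 12·x (mod 13).
For each evaluation point α_i, compute m(α_i) mod 13:
  α_1 = 2: Horner steps 12 → 12, so m(2) = 12.
  α_2 = 10: Horner steps 12 → 4, so m(10) = 4.
  α_3 = 4: Horner steps 12 → 10, so m(4) = 10.
  α_4 = 11: Horner steps 12 → 3, so m(11) = 3.
Codeword c = [12, 4, 10, 3] ∈ F_13^4.


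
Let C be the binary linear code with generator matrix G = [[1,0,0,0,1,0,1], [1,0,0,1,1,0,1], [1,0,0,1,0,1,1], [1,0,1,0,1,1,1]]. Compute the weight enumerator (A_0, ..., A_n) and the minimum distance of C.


Weight distribution: A_0 = 1, A_1 = 1, A_2 = 3, A_3 = 6, A_4 = 3, A_5 = 1, A_6 = 1. Minimum distance d = 1.

Enumerate all 2^4 = 16 messages m ∈ F_2^4.
For each, compute codeword c = mG in F_2^7, then tally its weight.
  m = 0000 → c = 0000000, weight = 0.
  m = 1000 → c = 1000101, weight = 3.
  m = 0100 → c = 1001101, weight = 4.
  m = 1100 → c = 0001000, weight = 1.
  m = 0010 → c = 1001011, weight = 4.
  m = 1010 → c = 0001110, weight = 3.
  m = 0110 → c = 0000110, weight = 2.
  m = 1110 → c = 1000011, weight = 3.
  m = 0001 → c = 1010111, weight = 5.
  m = 1001 → c = 0010010, weight = 2.
  m = 0101 → c = 0011010, weight = 3.
  m = 1101 → c = 1011111, weight = 6.
  m = 0011 → c = 0011100, weight = 3.
  m = 1011 → c = 1011001, weight = 4.
  m = 0111 → c = 1010001, weight = 3.
  m = 1111 → c = 0010100, weight = 2.
Tally weights:
  weight 0: 1 codewords.
  weight 1: 1 codewords.
  weight 2: 3 codewords.
  weight 3: 6 codewords.
  weight 4: 3 codewords.
  weight 5: 1 codewords.
  weight 6: 1 codewords.
Minimum distance d = smallest w > 0 with A_w > 0 = 1.
Sanity: Σ A_w = 16 = 2^4 = 16 ✓.


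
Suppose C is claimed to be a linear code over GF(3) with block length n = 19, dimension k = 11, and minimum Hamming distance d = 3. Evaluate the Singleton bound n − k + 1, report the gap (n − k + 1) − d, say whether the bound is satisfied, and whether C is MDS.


Singleton RHS = n − k + 1 = 9, slack = 6, bound satisfied, not MDS.

Singleton bound: d ≤ n − k + 1.
Here n = 19, k = 11, so n − k + 1 = 9.
Given d = 3, check d ≤ 9: YES.
Slack = (n − k + 1) − d = 6.
The code is NOT MDS (slack = 6 > 0).
Description: the claimed parameters are [19, 11, 3]_3; such a code would be non-MDS.


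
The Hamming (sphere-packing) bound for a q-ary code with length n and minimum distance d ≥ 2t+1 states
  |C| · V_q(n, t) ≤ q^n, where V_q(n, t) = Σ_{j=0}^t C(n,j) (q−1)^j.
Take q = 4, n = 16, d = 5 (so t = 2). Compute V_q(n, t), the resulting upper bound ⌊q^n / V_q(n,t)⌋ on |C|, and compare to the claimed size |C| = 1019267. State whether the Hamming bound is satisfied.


V_q(n, t) = 1129, q^n = 4294967296, Hamming bound = 3804222, |C| = 1019267 ≤ bound (satisfied).

Step 1: Compute V_q(n, t) = Σ_{j=0}^2 C(n, j) (q−1)^j.
  j = 0: C(16,0)·(3)^0 = 1·1 = 1.
  j = 1: C(16,1)·(3)^1 = 16·3 = 48.
  j = 2: C(16,2)·(3)^2 = 120·9 = 1080.
  V_q(n, t) = 1 + 48 + 1080 = 1129.
Step 2: q^n = 4^16 = 4294967296.
Step 3: Hamming bound ⌊q^n / V_q(n,t)⌋ = ⌊4294967296/1129⌋ = 3804222.
Step 4: Compare |C| = 1019267 to 3804222: satisfied.
The claimed |C| lies below the Hamming bound.


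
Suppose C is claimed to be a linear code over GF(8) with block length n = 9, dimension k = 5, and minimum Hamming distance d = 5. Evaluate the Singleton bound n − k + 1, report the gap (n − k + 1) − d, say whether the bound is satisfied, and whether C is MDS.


Singleton RHS = n − k + 1 = 5, slack = 0, bound satisfied, MDS.

Singleton bound: d ≤ n − k + 1.
Here n = 9, k = 5, so n − k + 1 = 5.
Given d = 5, check d ≤ 5: YES.
Slack = (n − k + 1) − d = 0.
The code is MDS (slack = 0).
Description: the claimed parameters are [9, 5, 5]_8; such a code would be MDS (meets Singleton bound).


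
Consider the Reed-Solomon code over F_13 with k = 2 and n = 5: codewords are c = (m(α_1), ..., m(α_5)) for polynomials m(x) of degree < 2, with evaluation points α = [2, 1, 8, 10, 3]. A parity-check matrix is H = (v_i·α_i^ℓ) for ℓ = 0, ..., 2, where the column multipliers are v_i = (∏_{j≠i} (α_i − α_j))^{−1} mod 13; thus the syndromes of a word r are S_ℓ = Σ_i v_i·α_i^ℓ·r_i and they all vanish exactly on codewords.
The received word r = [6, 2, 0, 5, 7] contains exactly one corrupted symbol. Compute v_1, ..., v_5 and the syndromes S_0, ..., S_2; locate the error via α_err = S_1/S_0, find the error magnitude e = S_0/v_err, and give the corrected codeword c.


S = (2, 4, 8), error at position 1, error magnitude e = 8, c = [11, 2, 0, 5, 7].

Step 1: column multipliers v_i = (∏_{j≠i}(α_i − α_j))^{−1} mod 13.
  i = 1 (α = 2): (2−1)(2−8)(2−10)(2−3) = 1·(−6)·(−8)·(−1) = −48 ≡ 4, so v_1 = 4^{−1} = 10 (mod 13).
  i = 2 (α = 1): (1−2)(1−8)(1−10)(1−3) = (−1)·(−7)·(−9)·(−2) = 126 ≡ 9, so v_2 = 9^{−1} = 3 (mod 13).
  i = 3 (α = 8): (8−2)(8−1)(8−10)(8−3) = 6·7·(−2)·5 = −420 ≡ 9, so v_3 = 9^{−1} = 3 (mod 13).
  i = 4 (α = 10): (10−2)(10−1)(10−8)(10−3) = 8·9·2·7 = 1008 ≡ 7, so v_4 = 7^{−1} = 2 (mod 13).
  i = 5 (α = 3): (3−2)(3−1)(3−8)(3−10) = 1·2·(−5)·(−7) = 70 ≡ 5, so v_5 = 5^{−1} = 8 (mod 13).
  v = [10, 3, 3, 2, 8].
Step 2: syndromes of r = [6, 2, 0, 5, 7] (all sums mod 13).
  S_0 = Σ v_i r_i = 10·6 + 3·2 + 3·0 + 2·5 + 8·7 = 132 ≡ 2.
  S_1 = Σ v_i α_i r_i = 10·2·6 + 3·1·2 + 3·8·0 + 2·10·5 + 8·3·7 = 394 ≡ 4.
  α_i^2 mod 13 = [4, 1, 12, 9, 9].
  S_2 = Σ v_i α_i^2 r_i = 10·4·6 + 3·1·2 + 3·12·0 + 2·9·5 + 8·9·7 = 840 ≡ 8.
  S = (2, 4, 8) ≠ 0, so r is not a codeword (an error is present).
Step 3: locate the error. For a single error e at position i, S_ℓ = v_i·e·α_i^ℓ, so α_err = S_1/S_0.
  S_0^{−1} = 2^{−1} = 7 (mod 13), so α_err = 4·7 = 28 ≡ 2 = α_1. Error position i = 1.
  Consistency check: S_2/S_1 = 8·10 = 80 ≡ 2 = α_err ✓ (single-error assumption holds).
Step 4: error magnitude e = S_0/v_1 = S_0·∏_{j≠1}(α_1 − α_j) = 2·4 = 8 ≡ 8 (mod 13).
Step 5: correct position 1: c_1 = r_1 − e = 6 − 8 ≡ 11 (mod 13). Hence c = [11, 2, 0, 5, 7].
  Check: interpolating c through the α_i gives m(x) = 6 + 9·x (degree < 2) with m(α_i) = c_i for every i, so c is indeed a codeword.


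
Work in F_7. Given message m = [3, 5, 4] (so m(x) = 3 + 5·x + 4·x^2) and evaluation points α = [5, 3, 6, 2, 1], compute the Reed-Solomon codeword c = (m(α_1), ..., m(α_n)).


c = [2, 5, 2, 1, 5]

Message polynomial: m(x) = 3 + 5·x + 4·x^2 (mod 7).
For each evaluation point α_i, compute m(α_i) mod 7:
  α_1 = 5: Horner steps 4 → 4 → 2, so m(5) = 2.
  α_2 = 3: Horner steps 4 → 3 → 5, so m(3) = 5.
  α_3 = 6: Horner steps 4 → 1 → 2, so m(6) = 2.
  α_4 = 2: Horner steps 4 → 6 → 1, so m(2) = 1.
  α_5 = 1: Horner steps 4 → 2 → 5, so m(1) = 5.
Codeword c = [2, 5, 2, 1, 5] ∈ F_7^5.


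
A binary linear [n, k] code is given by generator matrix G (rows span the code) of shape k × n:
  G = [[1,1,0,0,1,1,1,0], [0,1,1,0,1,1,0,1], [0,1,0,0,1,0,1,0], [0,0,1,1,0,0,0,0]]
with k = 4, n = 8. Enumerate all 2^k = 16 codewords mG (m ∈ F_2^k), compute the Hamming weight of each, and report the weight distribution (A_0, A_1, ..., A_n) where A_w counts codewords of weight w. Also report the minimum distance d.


Weight distribution: A_0 = 1, A_2 = 2, A_3 = 1, A_4 = 5, A_5 = 6, A_7 = 1. Minimum distance d = 2.

Enumerate all 2^4 = 16 messages m ∈ F_2^4.
For each, compute codeword c = mG in F_2^8, then tally its weight.
  m = 0000 → c = 00000000, weight = 0.
  m = 1000 → c = 11001110, weight = 5.
  m = 0100 → c = 01101101, weight = 5.
  m = 1100 → c = 10100011, weight = 4.
  m = 0010 → c = 01001010, weight = 3.
  m = 1010 → c = 10000100, weight = 2.
  m = 0110 → c = 00100111, weight = 4.
  m = 1110 → c = 11101001, weight = 5.
  m = 0001 → c = 00110000, weight = 2.
  m = 1001 → c = 11111110, weight = 7.
  m = 0101 → c = 01011101, weight = 5.
  m = 1101 → c = 10010011, weight = 4.
  m = 0011 → c = 01111010, weight = 5.
  m = 1011 → c = 10110100, weight = 4.
  m = 0111 → c = 00010111, weight = 4.
  m = 1111 → c = 11011001, weight = 5.
Tally weights:
  weight 0: 1 codewords.
  weight 2: 2 codewords.
  weight 3: 1 codewords.
  weight 4: 5 codewords.
  weight 5: 6 codewords.
  weight 7: 1 codewords.
Minimum distance d = smallest w > 0 with A_w > 0 = 2.
Sanity: Σ A_w = 16 = 2^4 = 16 ✓.


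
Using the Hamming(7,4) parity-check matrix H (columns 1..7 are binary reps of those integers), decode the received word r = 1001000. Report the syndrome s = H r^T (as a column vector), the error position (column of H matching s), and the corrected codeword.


s = (1, 0, 1)^T, error position = 5, corrected codeword c = 1001100

Compute s = H r^T mod 2 one row at a time:
  s_1 = 1 + 0 + 0 + 0 = 1 ≡ 1 (mod 2).
  s_2 = 0 + 0 + 0 + 0 = 0 ≡ 0 (mod 2).
  s_3 = 1 + 0 + 0 + 0 = 1 ≡ 1 (mod 2).
s = (1, 0, 1)^T — this equals column 5 of H (binary 101), so error is at position 5.
Correct: flip bit 5 of r = 1001000 to get c = 1001100.


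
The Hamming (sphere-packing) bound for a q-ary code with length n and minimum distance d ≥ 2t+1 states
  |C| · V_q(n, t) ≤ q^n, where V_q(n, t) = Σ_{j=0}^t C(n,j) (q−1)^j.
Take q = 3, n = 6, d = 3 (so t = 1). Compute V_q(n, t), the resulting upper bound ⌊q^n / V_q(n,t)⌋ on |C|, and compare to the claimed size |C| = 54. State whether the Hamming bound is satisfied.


V_q(n, t) = 13, q^n = 729, Hamming bound = 56, |C| = 54 ≤ bound (satisfied).

Step 1: Compute V_q(n, t) = Σ_{j=0}^1 C(n, j) (q−1)^j.
  j = 0: C(6,0)·(2)^0 = 1·1 = 1.
  j = 1: C(6,1)·(2)^1 = 6·2 = 12.
  V_q(n, t) = 1 + 12 = 13.
Step 2: q^n = 3^6 = 729.
Step 3: Hamming bound ⌊q^n / V_q(n,t)⌋ = ⌊729/13⌋ = 56.
Step 4: Compare |C| = 54 to 56: satisfied.
The claimed |C| lies below the Hamming bound.


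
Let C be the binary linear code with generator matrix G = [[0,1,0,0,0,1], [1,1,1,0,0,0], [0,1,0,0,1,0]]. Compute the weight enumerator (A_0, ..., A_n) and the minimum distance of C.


Weight distribution: A_0 = 1, A_2 = 3, A_3 = 3, A_5 = 1. Minimum distance d = 2.

Enumerate all 2^3 = 8 messages m ∈ F_2^3.
For each, compute codeword c = mG in F_2^6, then tally its weight.
  m = 000 → c = 000000, weight = 0.
  m = 100 → c = 010001, weight = 2.
  m = 010 → c = 111000, weight = 3.
  m = 110 → c = 101001, weight = 3.
  m = 001 → c = 010010, weight = 2.
  m = 101 → c = 000011, weight = 2.
  m = 011 → c = 101010, weight = 3.
  m = 111 → c = 111011, weight = 5.
Tally weights:
  weight 0: 1 codewords.
  weight 2: 3 codewords.
  weight 3: 3 codewords.
  weight 5: 1 codewords.
Minimum distance d = smallest w > 0 with A_w > 0 = 2.
Sanity: Σ A_w = 8 = 2^3 = 8 ✓.


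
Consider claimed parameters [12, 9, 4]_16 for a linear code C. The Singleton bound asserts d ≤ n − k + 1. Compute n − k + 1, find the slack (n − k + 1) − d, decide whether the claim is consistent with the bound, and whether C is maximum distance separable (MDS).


Singleton RHS = n − k + 1 = 4, slack = 0, bound satisfied, MDS.

Singleton bound: d ≤ n − k + 1.
Here n = 12, k = 9, so n − k + 1 = 4.
Given d = 4, check d ≤ 4: YES.
Slack = (n − k + 1) − d = 0.
The code is MDS (slack = 0).
Description: the claimed parameters are [12, 9, 4]_16; such a code would be MDS (meets Singleton bound).


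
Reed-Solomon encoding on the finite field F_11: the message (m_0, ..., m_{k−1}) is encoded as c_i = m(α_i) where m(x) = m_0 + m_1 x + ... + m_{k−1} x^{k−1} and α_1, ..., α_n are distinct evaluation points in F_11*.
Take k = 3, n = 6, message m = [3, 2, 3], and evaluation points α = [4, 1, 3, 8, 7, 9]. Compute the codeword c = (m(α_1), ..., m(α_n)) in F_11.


c = [4, 8, 3, 2, 10, 0]

Message polynomial: m(x) = 3 + 2·x + 3·x^2 (mod 11).
For each evaluation point α_i, compute m(α_i) mod 11:
  α_1 = 4: Horner steps 3 → 3 → 4, so m(4) = 4.
  α_2 = 1: Horner steps 3 → 5 → 8, so m(1) = 8.
  α_3 = 3: Horner steps 3 → 0 → 3, so m(3) = 3.
  α_4 = 8: Horner steps 3 → 4 → 2, so m(8) = 2.
  α_5 = 7: Horner steps 3 → 1 → 10, so m(7) = 10.
  α_6 = 9: Horner steps 3 → 7 → 0, so m(9) = 0.
Codeword c = [4, 8, 3, 2, 10, 0] ∈ F_11^6.


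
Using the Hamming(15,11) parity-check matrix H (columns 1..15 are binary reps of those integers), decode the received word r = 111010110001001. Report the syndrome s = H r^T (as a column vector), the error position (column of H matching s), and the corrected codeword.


s = (1, 0, 0, 1)^T, error position = 9, corrected codeword c = 111010111001001

Compute s = H r^T mod 2 one row at a time:
  s_1 = 1 + 0 + 0 + 0 + 1 + 0 + 0 + 1 = 3 ≡ 1 (mod 2).
  s_2 = 0 + 1 + 0 + 1 + 1 + 0 + 0 + 1 = 4 ≡ 0 (mod 2).
  s_3 = 1 + 1 + 0 + 1 + 0 + 0 + 0 + 1 = 4 ≡ 0 (mod 2).
  s_4 = 1 + 1 + 1 + 1 + 0 + 0 + 0 + 1 = 5 ≡ 1 (mod 2).
s = (1, 0, 0, 1)^T — this equals column 9 of H (binary 1001), so error is at position 9.
Correct: flip bit 9 of r = 111010110001001 to get c = 111010111001001.


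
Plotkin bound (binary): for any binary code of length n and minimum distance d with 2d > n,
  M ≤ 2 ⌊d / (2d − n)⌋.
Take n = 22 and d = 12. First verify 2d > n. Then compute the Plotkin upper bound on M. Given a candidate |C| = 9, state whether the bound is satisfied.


Plotkin bound M ≤ 12; given |C| = 9 ≤ bound (satisfied).

Check applicability: 2d = 24, n = 22.
2d − n = 2 > 0, so Plotkin applies.
Compute d/(2d−n) = 12/2 ≈ 6.0000.
⌊d/(2d−n)⌋ = 6.
Plotkin bound: M ≤ 2·6 = 12.
Given |C| = 9, check: satisfied.
This |C| is below the Plotkin bound.


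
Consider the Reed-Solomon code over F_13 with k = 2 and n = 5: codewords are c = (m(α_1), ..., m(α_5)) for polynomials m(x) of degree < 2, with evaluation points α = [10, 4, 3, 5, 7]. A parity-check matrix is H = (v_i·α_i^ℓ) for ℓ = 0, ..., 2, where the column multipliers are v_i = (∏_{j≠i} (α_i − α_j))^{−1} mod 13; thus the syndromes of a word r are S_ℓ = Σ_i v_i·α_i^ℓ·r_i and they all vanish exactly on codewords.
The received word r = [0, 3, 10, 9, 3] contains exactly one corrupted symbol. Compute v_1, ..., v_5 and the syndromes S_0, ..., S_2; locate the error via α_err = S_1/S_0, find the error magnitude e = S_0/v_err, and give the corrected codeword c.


S = (10, 5, 9), error at position 5, error magnitude e = 8, c = [0, 3, 10, 9, 8].

Step 1: column multipliers v_i = (∏_{j≠i}(α_i − α_j))^{−1} mod 13.
  i = 1 (α = 10): (10−4)(10−3)(10−5)(10−7) = 6·7·5·3 = 630 ≡ 6, so v_1 = 6^{−1} = 11 (mod 13).
  i = 2 (α = 4): (4−10)(4−3)(4−5)(4−7) = (−6)·1·(−1)·(−3) = −18 ≡ 8, so v_2 = 8^{−1} = 5 (mod 13).
  i = 3 (α = 3): (3−10)(3−4)(3−5)(3−7) = (−7)·(−1)·(−2)·(−4) = 56 ≡ 4, so v_3 = 4^{−1} = 10 (mod 13).
  i = 4 (α = 5): (5−10)(5−4)(5−3)(5−7) = (−5)·1·2·(−2) = 20 ≡ 7, so v_4 = 7^{−1} = 2 (mod 13).
  i = 5 (α = 7): (7−10)(7−4)(7−3)(7−5) = (−3)·3·4·2 = −72 ≡ 6, so v_5 = 6^{−1} = 11 (mod 13).
  v = [11, 5, 10, 2, 11].
Step 2: syndromes of r = [0, 3, 10, 9, 3] (all sums mod 13).
  S_0 = Σ v_i r_i = 11·0 + 5·3 + 10·10 + 2·9 + 11·3 = 166 ≡ 10.
  S_1 = Σ v_i α_i r_i = 11·10·0 + 5·4·3 + 10·3·10 + 2·5·9 + 11·7·3 = 681 ≡ 5.
  α_i^2 mod 13 = [9, 3, 9, 12, 10].
  S_2 = Σ v_i α_i^2 r_i = 11·9·0 + 5·3·3 + 10·9·10 + 2·12·9 + 11·10·3 = 1491 ≡ 9.
  S = (10, 5, 9) ≠ 0, so r is not a codeword (an error is present).
Step 3: locate the error. For a single error e at position i, S_ℓ = v_i·e·α_i^ℓ, so α_err = S_1/S_0.
  S_0^{−1} = 10^{−1} = 4 (mod 13), so α_err = 5·4 = 20 ≡ 7 = α_5. Error position i = 5.
  Consistency check: S_2/S_1 = 9·8 = 72 ≡ 7 = α_err ✓ (single-error assumption holds).
Step 4: error magnitude e = S_0/v_5 = S_0·∏_{j≠5}(α_5 − α_j) = 10·6 = 60 ≡ 8 (mod 13).
Step 5: correct position 5: c_5 = r_5 − e = 3 − 8 ≡ 8 (mod 13). Hence c = [0, 3, 10, 9, 8].
  Check: interpolating c through the α_i gives m(x) = 5 + 6·x (degree < 2) with m(α_i) = c_i for every i, so c is indeed a codeword.
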